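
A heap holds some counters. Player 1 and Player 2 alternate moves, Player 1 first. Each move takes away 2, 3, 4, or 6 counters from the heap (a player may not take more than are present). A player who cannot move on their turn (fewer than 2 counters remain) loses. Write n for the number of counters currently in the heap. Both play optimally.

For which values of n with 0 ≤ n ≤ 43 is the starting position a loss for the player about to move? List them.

Classify positions by backward induction: terminal positions (no move available) are L. From any other position, the mover wins iff some move reaches an L.
n=0: no move → L
n=1: no move → L
n=2: reaches L-position 0 → W
n=3: reaches L-position 1 → W
n=4: reaches L-position 1 → W
n=5: reaches L-position 1 → W
n=6: reaches L-position 0 → W
n=7: reaches L-position 1 → W
n=8: only reaches 6(W), 5(W), 4(W), 2(W), all W → L
n=9: only reaches 7(W), 6(W), 5(W), 3(W), all W → L
n=10: reaches L-position 8 → W
n=11: reaches L-position 9 → W
n=12: reaches L-position 9 → W
n=13: reaches L-position 9 → W
n=14: reaches L-position 8 → W
n=15: reaches L-position 9 → W
n=16: only reaches 14(W), 13(W), 12(W), 10(W), all W → L
n=17: only reaches 15(W), 14(W), 13(W), 11(W), all W → L
n=18: reaches L-position 16 → W
n=19: reaches L-position 17 → W
n=20: reaches L-position 17 → W
n=21: reaches L-position 17 → W
n=22: reaches L-position 16 → W
n=23: reaches L-position 17 → W
n=24: only reaches 22(W), 21(W), 20(W), 18(W), all W → L
n=25: only reaches 23(W), 22(W), 21(W), 19(W), all W → L
n=26: reaches L-position 24 → W
n=27: reaches L-position 25 → W
n=28: reaches L-position 25 → W
n=29: reaches L-position 25 → W
n=30: reaches L-position 24 → W
n=31: reaches L-position 25 → W
n=32: only reaches 30(W), 29(W), 28(W), 26(W), all W → L
n=33: only reaches 31(W), 30(W), 29(W), 27(W), all W → L
n=34: reaches L-position 32 → W
n=35: reaches L-position 33 → W
n=36: reaches L-position 33 → W
n=37: reaches L-position 33 → W
n=38: reaches L-position 32 → W
n=39: reaches L-position 33 → W
n=40: only reaches 38(W), 37(W), 36(W), 34(W), all W → L
n=41: only reaches 39(W), 38(W), 37(W), 35(W), all W → L
n=42: reaches L-position 40 → W
n=43: reaches L-position 41 → W
The losing starting values of n are exactly the entries labelled L in this table (12 of them).

0, 1, 8, 9, 16, 17, 24, 25, 32, 33, 40, 41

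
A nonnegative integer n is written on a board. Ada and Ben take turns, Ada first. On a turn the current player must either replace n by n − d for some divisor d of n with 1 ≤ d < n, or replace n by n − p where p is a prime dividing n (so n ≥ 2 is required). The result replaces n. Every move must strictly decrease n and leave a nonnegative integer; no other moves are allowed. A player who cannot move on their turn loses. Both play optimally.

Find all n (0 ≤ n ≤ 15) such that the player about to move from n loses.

0, 1, 4, 9, 14

Use the standard recursion: the mover loses at a terminal position; elsewhere, the mover wins exactly when some move hands the opponent an L position.
n=0: no move → L
n=1: no move → L
n=2: →0(L), so W
n=3: →0(L), so W
n=4: →2(W), 3(W) — all W, so L
n=5: →0(L), so W
n=6: →4(L), so W
n=7: →0(L), so W
n=8: →4(L), so W
n=9: →6(W), 8(W) — all W, so L
n=10: →9(L), so W
n=11: →0(L), so W
n=12: →9(L), so W
n=13: →0(L), so W
n=14: →7(W), 12(W), 13(W) — all W, so L
n=15: →14(L), so W
Reading off the rows marked L gives the requested list; there are 5 such values of n.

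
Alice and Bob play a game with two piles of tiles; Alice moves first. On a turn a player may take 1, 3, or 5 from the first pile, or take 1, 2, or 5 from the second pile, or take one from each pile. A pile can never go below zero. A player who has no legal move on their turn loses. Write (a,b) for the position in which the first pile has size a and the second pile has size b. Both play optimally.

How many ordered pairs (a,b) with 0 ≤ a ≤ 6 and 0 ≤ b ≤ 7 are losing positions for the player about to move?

Use the standard recursion: the mover loses at a terminal position; elsewhere, the mover wins exactly when some move hands the opponent an L position.
Every move lowers a or b (never raises either), so fill the grid row by row in increasing a, and left to right within a row: each cell's successors are then already labelled.
      b=0  b=1  b=2  b=3  b=4  b=5  b=6  b=7
a=0:    L    W    W    L    W    W    L    W
a=1:    W    W    L    W    W    L    W    W
a=2:    L    W    W    W    L    W    W    L
a=3:    W    W    L    W    W    W    W    W
a=4:    L    W    W    W    L    W    W    L
a=5:    W    W    L    W    W    W    W    W
a=6:    L    W    W    W    L    W    W    L
Cells with no legal move (terminal, hence L): (0,0).
The remaining L cells, each justified by listing all of its moves:
(0,3): moves to (0,2)(W), (0,1)(W); every one is W ⇒ L
(0,6): moves to (0,5)(W), (0,4)(W), (0,1)(W); every one is W ⇒ L
(1,2): moves to (0,2)(W), (1,1)(W), (1,0)(W), (0,1)(W); every one is W ⇒ L
(1,5): moves to (0,5)(W), (1,4)(W), (1,3)(W), (1,0)(W), (0,4)(W); every one is W ⇒ L
(2,0): the only move is to (1,0)(W), a W ⇒ L
(2,4): moves to (1,4)(W), (2,3)(W), (2,2)(W), (1,3)(W); every one is W ⇒ L
(2,7): moves to (1,7)(W), (2,6)(W), (2,5)(W), (2,2)(W), (1,6)(W); every one is W ⇒ L
(3,2): moves to (2,2)(W), (0,2)(W), (3,1)(W), (3,0)(W), (2,1)(W); every one is W ⇒ L
(4,0): moves to (3,0)(W), (1,0)(W); every one is W ⇒ L
(4,4): moves to (3,4)(W), (1,4)(W), (4,3)(W), (4,2)(W), (3,3)(W); every one is W ⇒ L
(4,7): moves to (3,7)(W), (1,7)(W), (4,6)(W), (4,5)(W), (4,2)(W), (3,6)(W); every one is W ⇒ L
(5,2): moves to (4,2)(W), (2,2)(W), (0,2)(W), (5,1)(W), (5,0)(W), (4,1)(W); every one is W ⇒ L
(6,0): moves to (5,0)(W), (3,0)(W), (1,0)(W); every one is W ⇒ L
(6,4): moves to (5,4)(W), (3,4)(W), (1,4)(W), (6,3)(W), (6,2)(W), (5,3)(W); every one is W ⇒ L
(6,7): moves to (5,7)(W), (3,7)(W), (1,7)(W), (6,6)(W), (6,5)(W), (6,2)(W), (5,6)(W); every one is W ⇒ L
Every other cell has at least one move into one of the L cells above, so it is W.
L cells per row: a=0: 3, a=1: 2, a=2: 3, a=3: 1, a=4: 3, a=5: 1, a=6: 3; total 16.

16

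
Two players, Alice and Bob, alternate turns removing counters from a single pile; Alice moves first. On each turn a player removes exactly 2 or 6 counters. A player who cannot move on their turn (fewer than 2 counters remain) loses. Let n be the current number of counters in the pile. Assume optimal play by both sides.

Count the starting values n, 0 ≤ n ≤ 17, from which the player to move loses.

Compute win/loss labels from the base case upward. A position with no move is L. Any other position is W if it can reach an L in one move, else L.
n=0: no move → L
n=1: no move → L
n=2: W (go to 0, an L position)
n=3: W (go to 1, an L position)
n=4: L (sole option 2(W) is W)
n=5: L (sole option 3(W) is W)
n=6: W (go to 4, an L position)
n=7: W (go to 5, an L position)
n=8: L (options 6(W), 2(W) are all W)
n=9: L (options 7(W), 3(W) are all W)
n=10: W (go to 8, an L position)
n=11: W (go to 9, an L position)
n=12: L (options 10(W), 6(W) are all W)
n=13: L (options 11(W), 7(W) are all W)
n=14: W (go to 12, an L position)
n=15: W (go to 13, an L position)
n=16: L (options 14(W), 10(W) are all W)
n=17: L (options 15(W), 11(W) are all W)
L entries with 0 ≤ n ≤ 17: n = 0, 1, 4, 5, 8, 9, 12, 13, 16, 17; that makes 10.

10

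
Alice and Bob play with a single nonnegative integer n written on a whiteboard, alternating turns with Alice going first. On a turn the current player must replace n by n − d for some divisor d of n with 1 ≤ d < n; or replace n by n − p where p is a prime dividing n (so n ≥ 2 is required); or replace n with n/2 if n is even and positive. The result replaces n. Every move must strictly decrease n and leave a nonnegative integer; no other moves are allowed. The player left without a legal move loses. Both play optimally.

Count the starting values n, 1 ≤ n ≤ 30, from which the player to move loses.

Classify positions by backward induction: terminal positions (no move available) are L. From any other position, the mover wins iff some move reaches an L.
n=0: no move → L
n=1: no move → L
n=2: can move to 0, which is L ⇒ W
n=3: can move to 0, which is L ⇒ W
n=4: moves to 2(W), 3(W); every one is W ⇒ L
n=5: can move to 0, which is L ⇒ W
n=6: can move to 4, which is L ⇒ W
n=7: can move to 0, which is L ⇒ W
n=8: can move to 4, which is L ⇒ W
n=9: moves to 6(W), 8(W); every one is W ⇒ L
n=10: can move to 9, which is L ⇒ W
n=11: can move to 0, which is L ⇒ W
n=12: can move to 9, which is L ⇒ W
n=13: can move to 0, which is L ⇒ W
n=14: moves to 7(W), 12(W), 13(W); every one is W ⇒ L
n=15: can move to 14, which is L ⇒ W
n=16: can move to 14, which is L ⇒ W
n=17: can move to 0, which is L ⇒ W
n=18: can move to 9, which is L ⇒ W
n=19: can move to 0, which is L ⇒ W
n=20: moves to 10(W), 15(W), 16(W), 18(W), 19(W); every one is W ⇒ L
n=21: can move to 14, which is L ⇒ W
n=22: can move to 20, which is L ⇒ W
n=23: can move to 0, which is L ⇒ W
n=24: can move to 20, which is L ⇒ W
n=25: can move to 20, which is L ⇒ W
n=26: moves to 13(W), 24(W), 25(W); every one is W ⇒ L
n=27: can move to 26, which is L ⇒ W
n=28: can move to 14, which is L ⇒ W
n=29: can move to 0, which is L ⇒ W
n=30: can move to 20, which is L ⇒ W
L entries with 1 ≤ n ≤ 30 (n=0 is outside the asked range and is not counted): n = 1, 4, 9, 14, 20, 26; that makes 6.

6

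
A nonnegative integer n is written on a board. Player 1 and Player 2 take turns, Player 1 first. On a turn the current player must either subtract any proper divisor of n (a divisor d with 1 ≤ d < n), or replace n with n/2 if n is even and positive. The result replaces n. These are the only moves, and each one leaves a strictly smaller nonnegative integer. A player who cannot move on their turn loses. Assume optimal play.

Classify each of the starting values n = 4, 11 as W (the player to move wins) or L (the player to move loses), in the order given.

Classify positions by backward induction: terminal positions (no move available) are L. From any other position, the mover wins iff some move reaches an L.
n=0: no move → L
n=1: no move → L
n=2: W (go to 1, an L position)
n=3: L (sole option 2(W) is W)
n=4: W (go to 3, an L position)
n=5: L (sole option 4(W) is W)
n=6: W (go to 3, an L position)
n=7: L (sole option 6(W) is W)
n=8: W (go to 7, an L position)
n=9: L (options 6(W), 8(W) are all W)
n=10: W (go to 5, an L position)
n=11: L (sole option 10(W) is W)

4: W, 11: L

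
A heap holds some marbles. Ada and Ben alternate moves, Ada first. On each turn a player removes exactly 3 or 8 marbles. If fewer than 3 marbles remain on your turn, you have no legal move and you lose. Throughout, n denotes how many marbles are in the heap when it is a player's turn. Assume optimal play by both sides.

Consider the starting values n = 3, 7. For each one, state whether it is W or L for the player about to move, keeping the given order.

Build the W/L table. Terminal = L. A non-terminal position is W if it has a move to some L; otherwise it is L.
n=0: no move → L
n=1: no move → L
n=2: no move → L
n=3: W (go to 0, an L position)
n=4: W (go to 1, an L position)
n=5: W (go to 2, an L position)
n=6: L (sole option 3(W) is W)
n=7: L (sole option 4(W) is W)

3: W, 7: L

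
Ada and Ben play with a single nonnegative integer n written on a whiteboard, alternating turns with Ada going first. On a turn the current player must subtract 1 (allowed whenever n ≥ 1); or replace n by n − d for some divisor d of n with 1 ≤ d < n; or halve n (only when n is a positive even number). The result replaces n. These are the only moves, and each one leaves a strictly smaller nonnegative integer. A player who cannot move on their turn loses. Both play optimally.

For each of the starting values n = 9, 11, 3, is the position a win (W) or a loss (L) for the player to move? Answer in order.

Classify positions by backward induction: terminal positions (no move available) are L. From any other position, the mover wins iff some move reaches an L.
n=0: no move → L
n=1: can move to 0, which is L ⇒ W
n=2: the only move is to 1(W), a W ⇒ L
n=3: can move to 2, which is L ⇒ W
n=4: can move to 2, which is L ⇒ W
n=5: the only move is to 4(W), a W ⇒ L
n=6: can move to 5, which is L ⇒ W
n=7: the only move is to 6(W), a W ⇒ L
n=8: can move to 7, which is L ⇒ W
n=9: moves to 6(W), 8(W); every one is W ⇒ L
n=10: can move to 5, which is L ⇒ W
n=11: the only move is to 10(W), a W ⇒ L

9: L, 11: L, 3: W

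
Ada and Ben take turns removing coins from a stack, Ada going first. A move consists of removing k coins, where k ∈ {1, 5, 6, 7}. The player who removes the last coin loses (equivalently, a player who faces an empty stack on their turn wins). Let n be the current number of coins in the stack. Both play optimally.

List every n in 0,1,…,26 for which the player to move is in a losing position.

1, 3, 5, 13, 15, 17, 25

Positions with no move are W. A position that does have a move is losing for the player to move precisely when every available move leads to a winning position for the opponent. Fill in the labels:
n=0: no move; the opponent has just taken the last coin and therefore loses → W
n=1: the only move is to 0(W), a W ⇒ L
n=2: can move to 1, which is L ⇒ W
n=3: the only move is to 2(W), a W ⇒ L
n=4: can move to 3, which is L ⇒ W
n=5: moves to 4(W), 0(W); every one is W ⇒ L
n=6: can move to 5, which is L ⇒ W
n=7: can move to 1, which is L ⇒ W
n=8: can move to 3, which is L ⇒ W
n=9: can move to 3, which is L ⇒ W
n=10: can move to 5, which is L ⇒ W
n=11: can move to 5, which is L ⇒ W
n=12: can move to 5, which is L ⇒ W
n=13: moves to 12(W), 8(W), 7(W), 6(W); every one is W ⇒ L
n=14: can move to 13, which is L ⇒ W
n=15: moves to 14(W), 10(W), 9(W), 8(W); every one is W ⇒ L
n=16: can move to 15, which is L ⇒ W
n=17: moves to 16(W), 12(W), 11(W), 10(W); every one is W ⇒ L
n=18: can move to 17, which is L ⇒ W
n=19: can move to 13, which is L ⇒ W
n=20: can move to 15, which is L ⇒ W
n=21: can move to 15, which is L ⇒ W
n=22: can move to 17, which is L ⇒ W
n=23: can move to 17, which is L ⇒ W
n=24: can move to 17, which is L ⇒ W
n=25: moves to 24(W), 20(W), 19(W), 18(W); every one is W ⇒ L
n=26: can move to 25, which is L ⇒ W
The losing starting values of n are exactly the entries labelled L in this table (7 of them).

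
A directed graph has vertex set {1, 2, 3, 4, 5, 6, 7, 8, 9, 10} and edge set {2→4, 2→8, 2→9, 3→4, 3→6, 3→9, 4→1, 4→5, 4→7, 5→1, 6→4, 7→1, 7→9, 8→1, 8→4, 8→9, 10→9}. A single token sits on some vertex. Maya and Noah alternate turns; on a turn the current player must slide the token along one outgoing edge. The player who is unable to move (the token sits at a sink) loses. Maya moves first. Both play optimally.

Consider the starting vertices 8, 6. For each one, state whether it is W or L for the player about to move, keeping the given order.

8: W, 6: L

Positions with no move are L. A position that does have a move is losing for the player to move precisely when every available move leads to a winning position for the opponent. Fill in the labels:
Every edge goes from a vertex to one that appears earlier in the order 9, 1, 5, 7, 4, 6, 3, 8, 10, 2, so processing vertices in that order labels each vertex after all of its successors.
9: no outgoing edge → L
1: no outgoing edge → L
5: can move to 1, which is L ⇒ W
7: can move to 1, which is L ⇒ W
4: can move to 1, which is L ⇒ W
6: the only move is to 4(W), a W ⇒ L
3: can move to 6, which is L ⇒ W
8: can move to 1, which is L ⇒ W
10: can move to 9, which is L ⇒ W
2: can move to 9, which is L ⇒ W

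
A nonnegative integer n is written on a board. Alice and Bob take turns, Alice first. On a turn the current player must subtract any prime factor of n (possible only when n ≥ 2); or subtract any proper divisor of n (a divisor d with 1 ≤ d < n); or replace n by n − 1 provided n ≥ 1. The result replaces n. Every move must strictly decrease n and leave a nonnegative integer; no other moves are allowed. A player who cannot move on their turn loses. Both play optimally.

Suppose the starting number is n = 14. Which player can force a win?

Bob wins.

Use the standard recursion: the mover loses at a terminal position; elsewhere, the mover wins exactly when some move hands the opponent an L position.
n=0: no move → L
n=1: →0(L), so W
n=2: →0(L), so W
n=3: →0(L), so W
n=4: →2(W), 3(W) — all W, so L
n=5: →0(L), so W
n=6: →4(L), so W
n=7: →0(L), so W
n=8: →4(L), so W
n=9: →6(W), 8(W) — all W, so L
n=10: →9(L), so W
n=11: →0(L), so W
n=12: →9(L), so W
n=13: →0(L), so W
n=14: →7(W), 12(W), 13(W) — all W, so L
The starting position 14 is L: whatever Alice does, the opponent receives a W position.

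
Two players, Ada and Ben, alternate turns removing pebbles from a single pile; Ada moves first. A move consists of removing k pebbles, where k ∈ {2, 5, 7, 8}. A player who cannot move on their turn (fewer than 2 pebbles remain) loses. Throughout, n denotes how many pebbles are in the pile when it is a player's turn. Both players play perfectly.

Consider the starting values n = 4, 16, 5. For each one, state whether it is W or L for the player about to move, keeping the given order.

Work bottom-up. With no move the player to move loses. Otherwise the position is W if at least one move leads to an L position for the opponent, and L if every move leads to a W.
n=0: no move → L
n=1: no move → L
n=2: reaches L-position 0 → W
n=3: reaches L-position 1 → W
n=4: only reaches 2(W), which is W → L
n=5: reaches L-position 0 → W
n=6: reaches L-position 4 → W
n=7: reaches L-position 0 → W
n=8: reaches L-position 1 → W
n=9: reaches L-position 4 → W
n=10: only reaches 8(W), 5(W), 3(W), 2(W), all W → L
n=11: reaches L-position 4 → W
n=12: reaches L-position 10 → W
n=13: only reaches 11(W), 8(W), 6(W), 5(W), all W → L
n=14: only reaches 12(W), 9(W), 7(W), 6(W), all W → L
n=15: reaches L-position 13 → W
n=16: reaches L-position 14 → W

4: L, 16: W, 5: W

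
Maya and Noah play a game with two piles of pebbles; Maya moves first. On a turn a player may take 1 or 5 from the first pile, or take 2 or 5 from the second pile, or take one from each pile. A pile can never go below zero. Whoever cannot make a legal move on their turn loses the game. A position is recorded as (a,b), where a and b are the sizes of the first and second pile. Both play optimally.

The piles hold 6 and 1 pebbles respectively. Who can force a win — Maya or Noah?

Build the W/L table. Terminal = L. A non-terminal position is W if it has a move to some L; otherwise it is L.
No move ever increases a pile, so every position that can arise here has a ≤ 6 and b ≤ 1; it is enough to label the cells with 0 ≤ a ≤ 6 and 0 ≤ b ≤ 1.
Every move lowers a or b (never raises either), so fill the grid row by row in increasing a, and left to right within a row: each cell's successors are then already labelled.
      b=0  b=1
a=0:    L    L
a=1:    W    W
a=2:    L    L
a=3:    W    W
a=4:    L    L
a=5:    W    W
a=6:    L    L
Cells with no legal move (terminal, hence L): (0,0), (0,1).
The remaining L cells, each justified by listing all of its moves:
(2,0): only reaches (1,0)(W), which is W → L
(2,1): only reaches (1,1)(W), (1,0)(W), all W → L
(4,0): only reaches (3,0)(W), which is W → L
(4,1): only reaches (3,1)(W), (3,0)(W), all W → L
(6,0): only reaches (5,0)(W), (1,0)(W), all W → L
(6,1): only reaches (5,1)(W), (1,1)(W), (5,0)(W), all W → L
Every other cell has at least one move into one of the L cells above, so it is W.
Every move from (6,1) reaches a W position, so the mover loses.

Noah wins.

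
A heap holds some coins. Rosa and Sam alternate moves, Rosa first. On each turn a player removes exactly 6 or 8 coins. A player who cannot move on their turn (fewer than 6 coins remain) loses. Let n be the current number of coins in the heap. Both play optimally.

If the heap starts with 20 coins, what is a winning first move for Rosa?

Remove 6, leaving 14.

Work bottom-up. With no move the player to move loses. Otherwise the position is W if at least one move leads to an L position for the opponent, and L if every move leads to a W.
n=0: no move → L
n=1: no move → L
n=2: no move → L
n=3: no move → L
n=4: no move → L
n=5: no move → L
n=6: →0(L), so W
n=7: →1(L), so W
n=8: →2(L), so W
n=9: →3(L), so W
n=10: →4(L), so W
n=11: →5(L), so W
n=12: →4(L), so W
n=13: →5(L), so W
n=14: →8(W), 6(W) — all W, so L
n=15: →9(W), 7(W) — all W, so L
n=16: →10(W), 8(W) — all W, so L
n=17: →11(W), 9(W) — all W, so L
n=18: →12(W), 10(W) — all W, so L
n=19: →13(W), 11(W) — all W, so L
n=20: →14(L), so W
From 20, the L positions reachable in one move are: 14.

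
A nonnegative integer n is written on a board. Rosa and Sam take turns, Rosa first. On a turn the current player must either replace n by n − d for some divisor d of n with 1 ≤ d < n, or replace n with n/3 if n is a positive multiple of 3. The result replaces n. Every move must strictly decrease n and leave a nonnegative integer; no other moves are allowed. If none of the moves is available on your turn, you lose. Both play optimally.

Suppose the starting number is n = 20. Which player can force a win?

Rosa wins.

Build the W/L table. Terminal = L. A non-terminal position is W if it has a move to some L; otherwise it is L.
n=0: no move → L
n=1: no move → L
n=2: W (go to 1, an L position)
n=3: W (go to 1, an L position)
n=4: L (options 2(W), 3(W) are all W)
n=5: W (go to 4, an L position)
n=6: W (go to 4, an L position)
n=7: L (sole option 6(W) is W)
n=8: W (go to 4, an L position)
n=9: L (options 3(W), 6(W), 8(W) are all W)
n=10: W (go to 9, an L position)
n=11: L (sole option 10(W) is W)
n=12: W (go to 4, an L position)
n=13: L (sole option 12(W) is W)
n=14: W (go to 7, an L position)
n=15: L (options 5(W), 10(W), 12(W), 14(W) are all W)
n=16: W (go to 15, an L position)
n=17: L (sole option 16(W) is W)
n=18: W (go to 9, an L position)
n=19: L (sole option 18(W) is W)
n=20: W (go to 15, an L position)
From 20 Rosa can move to 15, reaching an L position.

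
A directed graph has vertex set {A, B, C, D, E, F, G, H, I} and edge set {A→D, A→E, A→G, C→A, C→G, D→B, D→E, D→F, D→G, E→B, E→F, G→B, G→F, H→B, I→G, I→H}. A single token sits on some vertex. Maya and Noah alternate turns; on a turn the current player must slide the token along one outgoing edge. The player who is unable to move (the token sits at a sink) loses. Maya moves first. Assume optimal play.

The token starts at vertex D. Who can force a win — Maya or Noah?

Maya wins.

Classify positions by backward induction: terminal positions (no move available) are L. From any other position, the mover wins iff some move reaches an L.
Every edge goes from a vertex to one that appears earlier in the order F, B, G, E, D, A, C, H, I, so processing vertices in that order labels each vertex after all of its successors.
F: no outgoing edge → L
B: no outgoing edge → L
G: reaches L-position B → W
E: reaches L-position B → W
D: reaches L-position B → W
A: only reaches D(W), E(W), G(W), all W → L
C: reaches L-position A → W
H: reaches L-position B → W
I: only reaches H(W), G(W), all W → L
From D Maya can move to B, reaching an L position.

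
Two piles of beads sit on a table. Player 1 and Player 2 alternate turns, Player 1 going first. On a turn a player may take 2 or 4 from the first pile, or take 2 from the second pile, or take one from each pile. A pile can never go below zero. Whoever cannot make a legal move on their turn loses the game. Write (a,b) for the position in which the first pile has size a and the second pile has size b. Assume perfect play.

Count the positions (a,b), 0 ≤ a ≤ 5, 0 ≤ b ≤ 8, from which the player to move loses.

18

Work bottom-up. With no move the player to move loses. Otherwise the position is W if at least one move leads to an L position for the opponent, and L if every move leads to a W.
Every move lowers a or b (never raises either), so fill the grid row by row in increasing a, and left to right within a row: each cell's successors are then already labelled.
      b=0  b=1  b=2  b=3  b=4  b=5  b=6  b=7  b=8
a=0:    L    L    W    W    L    L    W    W    L
a=1:    L    W    W    L    L    W    W    L    L
a=2:    W    W    L    L    W    W    L    L    W
a=3:    W    L    L    W    W    L    L    W    W
a=4:    W    W    W    W    W    W    W    W    W
a=5:    W    W    W    W    W    W    W    W    W
Cells with no legal move (terminal, hence L): (0,0), (0,1), (1,0).
The remaining L cells, each justified by listing all of its moves:
(0,4): L (sole option (0,2)(W) is W)
(0,5): L (sole option (0,3)(W) is W)
(0,8): L (sole option (0,6)(W) is W)
(1,3): L (options (1,1)(W), (0,2)(W) are all W)
(1,4): L (options (1,2)(W), (0,3)(W) are all W)
(1,7): L (options (1,5)(W), (0,6)(W) are all W)
(1,8): L (options (1,6)(W), (0,7)(W) are all W)
(2,2): L (options (0,2)(W), (2,0)(W), (1,1)(W) are all W)
(2,3): L (options (0,3)(W), (2,1)(W), (1,2)(W) are all W)
(2,6): L (options (0,6)(W), (2,4)(W), (1,5)(W) are all W)
(2,7): L (options (0,7)(W), (2,5)(W), (1,6)(W) are all W)
(3,1): L (options (1,1)(W), (2,0)(W) are all W)
(3,2): L (options (1,2)(W), (3,0)(W), (2,1)(W) are all W)
(3,5): L (options (1,5)(W), (3,3)(W), (2,4)(W) are all W)
(3,6): L (options (1,6)(W), (3,4)(W), (2,5)(W) are all W)
Every other cell has at least one move into one of the L cells above, so it is W.
L cells per row: a=0: 5, a=1: 5, a=2: 4, a=3: 4, a=4: 0, a=5: 0; total 18.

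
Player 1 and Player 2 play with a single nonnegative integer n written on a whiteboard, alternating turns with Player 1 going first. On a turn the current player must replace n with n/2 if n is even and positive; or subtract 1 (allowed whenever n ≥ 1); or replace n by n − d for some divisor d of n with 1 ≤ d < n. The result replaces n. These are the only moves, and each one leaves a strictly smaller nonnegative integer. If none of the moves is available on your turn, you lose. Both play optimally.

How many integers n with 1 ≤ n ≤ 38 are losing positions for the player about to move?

Positions with no move are L. A position that does have a move is losing for the player to move precisely when every available move leads to a winning position for the opponent. Fill in the labels:
n=0: no move → L
n=1: W (go to 0, an L position)
n=2: L (sole option 1(W) is W)
n=3: W (go to 2, an L position)
n=4: W (go to 2, an L position)
n=5: L (sole option 4(W) is W)
n=6: W (go to 5, an L position)
n=7: L (sole option 6(W) is W)
n=8: W (go to 7, an L position)
n=9: L (options 6(W), 8(W) are all W)
n=10: W (go to 5, an L position)
n=11: L (sole option 10(W) is W)
n=12: W (go to 9, an L position)
n=13: L (sole option 12(W) is W)
n=14: W (go to 7, an L position)
n=15: L (options 10(W), 12(W), 14(W) are all W)
n=16: W (go to 15, an L position)
n=17: L (sole option 16(W) is W)
n=18: W (go to 9, an L position)
n=19: L (sole option 18(W) is W)
n=20: W (go to 15, an L position)
n=21: L (options 14(W), 18(W), 20(W) are all W)
n=22: W (go to 11, an L position)
n=23: L (sole option 22(W) is W)
n=24: W (go to 21, an L position)
n=25: L (options 20(W), 24(W) are all W)
n=26: W (go to 13, an L position)
n=27: L (options 18(W), 24(W), 26(W) are all W)
n=28: W (go to 21, an L position)
n=29: L (sole option 28(W) is W)
n=30: W (go to 15, an L position)
n=31: L (sole option 30(W) is W)
n=32: W (go to 31, an L position)
n=33: L (options 22(W), 30(W), 32(W) are all W)
n=34: W (go to 17, an L position)
n=35: L (options 28(W), 30(W), 34(W) are all W)
n=36: W (go to 27, an L position)
n=37: L (sole option 36(W) is W)
n=38: W (go to 19, an L position)
L entries with 1 ≤ n ≤ 38 (n=0 is outside the asked range and is not counted): n = 2, 5, 7, 9, 11, 13, 15, 17, 19, 21, 23, 25, 27, 29, 31, 33, 35, 37; that makes 18.

18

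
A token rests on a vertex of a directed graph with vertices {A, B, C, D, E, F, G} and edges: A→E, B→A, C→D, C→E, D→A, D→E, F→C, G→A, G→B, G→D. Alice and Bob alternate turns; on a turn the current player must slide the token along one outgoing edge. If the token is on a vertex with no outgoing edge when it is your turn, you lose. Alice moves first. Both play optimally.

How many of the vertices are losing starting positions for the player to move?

3

Classify positions by backward induction: terminal positions (no move available) are L. From any other position, the mover wins iff some move reaches an L.
Every edge goes from a vertex to one that appears earlier in the order E, A, D, B, G, C, F, so processing vertices in that order labels each vertex after all of its successors.
E: no outgoing edge → L
A: reaches L-position E → W
D: reaches L-position E → W
B: only reaches A(W), which is W → L
G: reaches L-position B → W
C: reaches L-position E → W
F: only reaches C(W), which is W → L
The L vertices are B, E, F; that is 3 in all.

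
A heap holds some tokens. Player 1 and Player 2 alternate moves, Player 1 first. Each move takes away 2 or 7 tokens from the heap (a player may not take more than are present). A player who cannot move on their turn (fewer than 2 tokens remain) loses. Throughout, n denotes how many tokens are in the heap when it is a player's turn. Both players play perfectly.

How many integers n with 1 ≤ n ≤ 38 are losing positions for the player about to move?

17

Classify positions by backward induction: terminal positions (no move available) are L. From any other position, the mover wins iff some move reaches an L.
n=0: no move → L
n=1: no move → L
n=2: W (go to 0, an L position)
n=3: W (go to 1, an L position)
n=4: L (sole option 2(W) is W)
n=5: L (sole option 3(W) is W)
n=6: W (go to 4, an L position)
n=7: W (go to 5, an L position)
n=8: W (go to 1, an L position)
n=9: L (options 7(W), 2(W) are all W)
n=10: L (options 8(W), 3(W) are all W)
n=11: W (go to 9, an L position)
n=12: W (go to 10, an L position)
n=13: L (options 11(W), 6(W) are all W)
n=14: L (options 12(W), 7(W) are all W)
n=15: W (go to 13, an L position)
n=16: W (go to 14, an L position)
n=17: W (go to 10, an L position)
n=18: L (options 16(W), 11(W) are all W)
n=19: L (options 17(W), 12(W) are all W)
n=20: W (go to 18, an L position)
n=21: W (go to 19, an L position)
n=22: L (options 20(W), 15(W) are all W)
n=23: L (options 21(W), 16(W) are all W)
n=24: W (go to 22, an L position)
n=25: W (go to 23, an L position)
n=26: W (go to 19, an L position)
n=27: L (options 25(W), 20(W) are all W)
n=28: L (options 26(W), 21(W) are all W)
n=29: W (go to 27, an L position)
n=30: W (go to 28, an L position)
n=31: L (options 29(W), 24(W) are all W)
n=32: L (options 30(W), 25(W) are all W)
n=33: W (go to 31, an L position)
n=34: W (go to 32, an L position)
n=35: W (go to 28, an L position)
n=36: L (options 34(W), 29(W) are all W)
n=37: L (options 35(W), 30(W) are all W)
n=38: W (go to 36, an L position)
L entries with 1 ≤ n ≤ 38 (n=0 is outside the asked range and is not counted): n = 1, 4, 5, 9, 10, 13, 14, 18, 19, 22, 23, 27, 28, 31, 32, 36, 37; that makes 17.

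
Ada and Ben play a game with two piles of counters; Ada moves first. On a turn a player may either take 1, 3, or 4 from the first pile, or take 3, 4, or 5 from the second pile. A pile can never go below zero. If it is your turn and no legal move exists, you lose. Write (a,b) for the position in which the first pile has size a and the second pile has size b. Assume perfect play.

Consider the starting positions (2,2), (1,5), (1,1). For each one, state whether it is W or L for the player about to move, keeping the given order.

Positions with no move are L. A position that does have a move is losing for the player to move precisely when every available move leads to a winning position for the opponent. Fill in the labels:
No move ever increases a pile, so every position that can arise here has a ≤ 2 and b ≤ 5; it is enough to label the cells with 0 ≤ a ≤ 2 and 0 ≤ b ≤ 5.
Every move lowers a or b (never raises either), so fill the grid row by row in increasing a, and left to right within a row: each cell's successors are then already labelled.
      b=0  b=1  b=2  b=3  b=4  b=5
a=0:    L    L    L    W    W    W
a=1:    W    W    W    L    L    L
a=2:    L    L    L    W    W    W
Cells with no legal move (terminal, hence L): (0,0), (0,1), (0,2).
The remaining L cells, each justified by listing all of its moves:
(1,3): moves to (0,3)(W), (1,0)(W); every one is W ⇒ L
(1,4): moves to (0,4)(W), (1,1)(W), (1,0)(W); every one is W ⇒ L
(1,5): moves to (0,5)(W), (1,2)(W), (1,1)(W), (1,0)(W); every one is W ⇒ L
(2,0): the only move is to (1,0)(W), a W ⇒ L
(2,1): the only move is to (1,1)(W), a W ⇒ L
(2,2): the only move is to (1,2)(W), a W ⇒ L
Every other cell has at least one move into one of the L cells above, so it is W.
(2,2): one of the L cells justified above, so L
(1,5): one of the L cells justified above, so L
(1,1): the move to (0,1) reaches an L cell, so W

(2,2): L, (1,5): L, (1,1): W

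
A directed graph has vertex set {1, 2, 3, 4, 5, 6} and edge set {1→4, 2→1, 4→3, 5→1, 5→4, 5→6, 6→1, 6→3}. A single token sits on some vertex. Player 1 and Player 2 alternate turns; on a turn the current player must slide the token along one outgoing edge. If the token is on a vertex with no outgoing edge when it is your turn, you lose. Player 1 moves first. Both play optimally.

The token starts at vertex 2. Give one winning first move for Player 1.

Build the W/L table. Terminal = L. A non-terminal position is W if it has a move to some L; otherwise it is L.
Every edge goes from a vertex to one that appears earlier in the order 3, 4, 1, 6, 5, 2, so processing vertices in that order labels each vertex after all of its successors.
3: no outgoing edge → L
4: W (go to 3, an L position)
1: L (sole option 4(W) is W)
6: W (go to 1, an L position)
5: W (go to 1, an L position)
2: W (go to 1, an L position)
From 2, the L positions reachable in one move are: 1.

Move to 1.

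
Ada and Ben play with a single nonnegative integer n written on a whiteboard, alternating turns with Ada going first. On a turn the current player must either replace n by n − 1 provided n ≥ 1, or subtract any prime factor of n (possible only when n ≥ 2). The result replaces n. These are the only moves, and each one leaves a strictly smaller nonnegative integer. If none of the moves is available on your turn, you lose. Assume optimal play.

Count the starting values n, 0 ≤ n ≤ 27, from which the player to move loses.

Label each position W (a win for the player to move) or L (a loss). A position with no legal move is L; any other position is W exactly when some move reaches an L, and L when every move reaches a W.
n=0: no move → L
n=1: reaches L-position 0 → W
n=2: reaches L-position 0 → W
n=3: reaches L-position 0 → W
n=4: only reaches 2(W), 3(W), all W → L
n=5: reaches L-position 0 → W
n=6: reaches L-position 4 → W
n=7: reaches L-position 0 → W
n=8: only reaches 6(W), 7(W), all W → L
n=9: reaches L-position 8 → W
n=10: reaches L-position 8 → W
n=11: reaches L-position 0 → W
n=12: only reaches 9(W), 10(W), 11(W), all W → L
n=13: reaches L-position 0 → W
n=14: reaches L-position 12 → W
n=15: reaches L-position 12 → W
n=16: only reaches 14(W), 15(W), all W → L
n=17: reaches L-position 0 → W
n=18: reaches L-position 16 → W
n=19: reaches L-position 0 → W
n=20: only reaches 15(W), 18(W), 19(W), all W → L
n=21: reaches L-position 20 → W
n=22: reaches L-position 20 → W
n=23: reaches L-position 0 → W
n=24: only reaches 21(W), 22(W), 23(W), all W → L
n=25: reaches L-position 20 → W
n=26: reaches L-position 24 → W
n=27: reaches L-position 24 → W
L entries with 0 ≤ n ≤ 27: n = 0, 4, 8, 12, 16, 20, 24; that makes 7.

7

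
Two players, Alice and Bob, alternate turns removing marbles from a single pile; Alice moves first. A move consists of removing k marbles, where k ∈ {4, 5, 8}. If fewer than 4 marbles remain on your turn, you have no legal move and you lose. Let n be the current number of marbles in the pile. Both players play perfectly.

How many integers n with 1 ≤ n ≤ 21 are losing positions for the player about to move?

7

Positions with no move are L. A position that does have a move is losing for the player to move precisely when every available move leads to a winning position for the opponent. Fill in the labels:
n=0: no move → L
n=1: no move → L
n=2: no move → L
n=3: no move → L
n=4: can move to 0, which is L ⇒ W
n=5: can move to 1, which is L ⇒ W
n=6: can move to 2, which is L ⇒ W
n=7: can move to 3, which is L ⇒ W
n=8: can move to 3, which is L ⇒ W
n=9: can move to 1, which is L ⇒ W
n=10: can move to 2, which is L ⇒ W
n=11: can move to 3, which is L ⇒ W
n=12: moves to 8(W), 7(W), 4(W); every one is W ⇒ L
n=13: moves to 9(W), 8(W), 5(W); every one is W ⇒ L
n=14: moves to 10(W), 9(W), 6(W); every one is W ⇒ L
n=15: moves to 11(W), 10(W), 7(W); every one is W ⇒ L
n=16: can move to 12, which is L ⇒ W
n=17: can move to 13, which is L ⇒ W
n=18: can move to 14, which is L ⇒ W
n=19: can move to 15, which is L ⇒ W
n=20: can move to 15, which is L ⇒ W
n=21: can move to 13, which is L ⇒ W
L entries with 1 ≤ n ≤ 21 (n=0 is outside the asked range and is not counted): n = 1, 2, 3, 12, 13, 14, 15; that makes 7.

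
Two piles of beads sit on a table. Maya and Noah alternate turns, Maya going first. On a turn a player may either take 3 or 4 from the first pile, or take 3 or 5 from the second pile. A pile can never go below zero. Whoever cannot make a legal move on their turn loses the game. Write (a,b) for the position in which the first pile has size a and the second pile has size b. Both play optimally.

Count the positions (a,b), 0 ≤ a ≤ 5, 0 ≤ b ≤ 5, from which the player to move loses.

Work bottom-up. With no move the player to move loses. Otherwise the position is W if at least one move leads to an L position for the opponent, and L if every move leads to a W.
Every move lowers a or b (never raises either), so fill the grid row by row in increasing a, and left to right within a row: each cell's successors are then already labelled.
      b=0  b=1  b=2  b=3  b=4  b=5
a=0:    L    L    L    W    W    W
a=1:    L    L    L    W    W    W
a=2:    L    L    L    W    W    W
a=3:    W    W    W    L    L    L
a=4:    W    W    W    L    L    L
a=5:    W    W    W    L    L    L
Cells with no legal move (terminal, hence L): (0,0), (0,1), (0,2), (1,0), (1,1), (1,2), (2,0), (2,1), (2,2).
The remaining L cells, each justified by listing all of its moves:
(3,3): only reaches (0,3)(W), (3,0)(W), all W → L
(3,4): only reaches (0,4)(W), (3,1)(W), all W → L
(3,5): only reaches (0,5)(W), (3,2)(W), (3,0)(W), all W → L
(4,3): only reaches (1,3)(W), (0,3)(W), (4,0)(W), all W → L
(4,4): only reaches (1,4)(W), (0,4)(W), (4,1)(W), all W → L
(4,5): only reaches (1,5)(W), (0,5)(W), (4,2)(W), (4,0)(W), all W → L
(5,3): only reaches (2,3)(W), (1,3)(W), (5,0)(W), all W → L
(5,4): only reaches (2,4)(W), (1,4)(W), (5,1)(W), all W → L
(5,5): only reaches (2,5)(W), (1,5)(W), (5,2)(W), (5,0)(W), all W → L
Every other cell has at least one move into one of the L cells above, so it is W.
L cells per row: a=0: 3, a=1: 3, a=2: 3, a=3: 3, a=4: 3, a=5: 3; total 18.

18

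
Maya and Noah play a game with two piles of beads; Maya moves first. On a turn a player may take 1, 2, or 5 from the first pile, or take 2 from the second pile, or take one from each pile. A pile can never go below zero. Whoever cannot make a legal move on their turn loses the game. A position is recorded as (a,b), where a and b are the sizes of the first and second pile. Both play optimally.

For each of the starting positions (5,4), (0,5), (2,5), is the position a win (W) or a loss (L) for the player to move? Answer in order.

(5,4): W, (0,5): L, (2,5): W

Compute win/loss labels from the base case upward. A position with no move is L. Any other position is W if it can reach an L in one move, else L.
No move ever increases a pile, so every position that can arise here has a ≤ 5 and b ≤ 5; it is enough to label the cells with 0 ≤ a ≤ 5 and 0 ≤ b ≤ 5.
Every move lowers a or b (never raises either), so fill the grid row by row in increasing a, and left to right within a row: each cell's successors are then already labelled.
      b=0  b=1  b=2  b=3  b=4  b=5
a=0:    L    L    W    W    L    L
a=1:    W    W    W    L    W    W
a=2:    W    W    L    W    W    W
a=3:    L    L    W    W    L    L
a=4:    W    W    W    L    W    W
a=5:    W    W    L    W    W    W
Cells with no legal move (terminal, hence L): (0,0), (0,1).
The remaining L cells, each justified by listing all of its moves:
(0,4): →(0,2)(W) only, which is W, so L
(0,5): →(0,3)(W) only, which is W, so L
(1,3): →(0,3)(W), (1,1)(W), (0,2)(W) — all W, so L
(2,2): →(1,2)(W), (0,2)(W), (2,0)(W), (1,1)(W) — all W, so L
(3,0): →(2,0)(W), (1,0)(W) — all W, so L
(3,1): →(2,1)(W), (1,1)(W), (2,0)(W) — all W, so L
(3,4): →(2,4)(W), (1,4)(W), (3,2)(W), (2,3)(W) — all W, so L
(3,5): →(2,5)(W), (1,5)(W), (3,3)(W), (2,4)(W) — all W, so L
(4,3): →(3,3)(W), (2,3)(W), (4,1)(W), (3,2)(W) — all W, so L
(5,2): →(4,2)(W), (3,2)(W), (0,2)(W), (5,0)(W), (4,1)(W) — all W, so L
Every other cell has at least one move into one of the L cells above, so it is W.
(5,4): the move to (3,4) reaches an L cell, so W
(0,5): one of the L cells justified above, so L
(2,5): the move to (0,5) reaches an L cell, so W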